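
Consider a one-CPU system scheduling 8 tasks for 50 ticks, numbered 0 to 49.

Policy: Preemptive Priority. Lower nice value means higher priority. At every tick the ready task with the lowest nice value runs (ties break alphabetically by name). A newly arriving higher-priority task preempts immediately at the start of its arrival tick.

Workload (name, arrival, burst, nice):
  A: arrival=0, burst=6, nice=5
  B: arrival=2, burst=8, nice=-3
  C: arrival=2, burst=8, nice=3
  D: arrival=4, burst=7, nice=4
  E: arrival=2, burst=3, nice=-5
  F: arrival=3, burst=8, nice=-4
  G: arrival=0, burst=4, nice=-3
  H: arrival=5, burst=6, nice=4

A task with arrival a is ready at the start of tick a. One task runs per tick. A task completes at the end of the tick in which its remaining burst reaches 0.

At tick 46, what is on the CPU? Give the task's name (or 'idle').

t=0: ready={A,G} → run G
t=1: ready={A,G} → run G
t=2: ready={A,B,C,E,G} → run E
t=3: ready={A,B,C,E,F,G} → run E
t=4: ready={A,B,C,D,E,F,G} → run E
t=5: ready={A,B,C,D,F,G,H} → run F
t=6: ready={A,B,C,D,F,G,H} → run F
t=7: ready={A,B,C,D,F,G,H} → run F
t=8: ready={A,B,C,D,F,G,H} → run F
t=9: ready={A,B,C,D,F,G,H} → run F
t=10: ready={A,B,C,D,F,G,H} → run F
t=11: ready={A,B,C,D,F,G,H} → run F
t=12: ready={A,B,C,D,F,G,H} → run F
t=13: ready={A,B,C,D,G,H} → run B
t=14: ready={A,B,C,D,G,H} → run B
t=15: ready={A,B,C,D,G,H} → run B
t=16: ready={A,B,C,D,G,H} → run B
t=17: ready={A,B,C,D,G,H} → run B
t=18: ready={A,B,C,D,G,H} → run B
t=19: ready={A,B,C,D,G,H} → run B
t=20: ready={A,B,C,D,G,H} → run B
t=21: ready={A,C,D,G,H} → run G
t=22: ready={A,C,D,G,H} → run G
t=23: ready={A,C,D,H} → run C
t=24: ready={A,C,D,H} → run C
t=25: ready={A,C,D,H} → run C
t=26: ready={A,C,D,H} → run C
t=27: ready={A,C,D,H} → run C
t=28: ready={A,C,D,H} → run C
t=29: ready={A,C,D,H} → run C
t=30: ready={A,C,D,H} → run C
t=31: ready={A,D,H} → run D
t=32: ready={A,D,H} → run D
t=33: ready={A,D,H} → run D
t=34: ready={A,D,H} → run D
t=35: ready={A,D,H} → run D
t=36: ready={A,D,H} → run D
t=37: ready={A,D,H} → run D
t=38: ready={A,H} → run H
t=39: ready={A,H} → run H
t=40: ready={A,H} → run H
t=41: ready={A,H} → run H
t=42: ready={A,H} → run H
t=43: ready={A,H} → run H
t=44: ready={A} → run A
t=45: ready={A} → run A
t=46: ready={A} → run A
t=47: ready={A} → run A
t=48: ready={A} → run A
t=49: ready={A} → run A

running at tick 46 = A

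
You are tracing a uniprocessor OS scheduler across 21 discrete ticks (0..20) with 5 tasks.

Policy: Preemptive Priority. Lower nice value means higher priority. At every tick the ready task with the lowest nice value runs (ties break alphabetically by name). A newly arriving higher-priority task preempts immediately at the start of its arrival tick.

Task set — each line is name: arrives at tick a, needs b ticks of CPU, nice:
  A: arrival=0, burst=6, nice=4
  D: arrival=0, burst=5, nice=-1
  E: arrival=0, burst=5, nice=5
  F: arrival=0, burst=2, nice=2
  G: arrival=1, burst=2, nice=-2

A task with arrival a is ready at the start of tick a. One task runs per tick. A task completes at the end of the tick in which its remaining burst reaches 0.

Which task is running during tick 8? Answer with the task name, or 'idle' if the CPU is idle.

t=0: ready={A,D,E,F} → run D
t=1: ready={A,D,E,F,G} → run G
t=2: ready={A,D,E,F,G} → run G
t=3: ready={A,D,E,F} → run D
t=4: ready={A,D,E,F} → run D
t=5: ready={A,D,E,F} → run D
t=6: ready={A,D,E,F} → run D
t=7: ready={A,E,F} → run F
t=8: ready={A,E,F} → run F
t=9: ready={A,E} → run A
t=10: ready={A,E} → run A
t=11: ready={A,E} → run A
t=12: ready={A,E} → run A
t=13: ready={A,E} → run A
t=14: ready={A,E} → run A
t=15: ready={E} → run E
t=16: ready={E} → run E
t=17: ready={E} → run E
t=18: ready={E} → run E
t=19: ready={E} → run E
t=20: (idle)

running at tick 8 = F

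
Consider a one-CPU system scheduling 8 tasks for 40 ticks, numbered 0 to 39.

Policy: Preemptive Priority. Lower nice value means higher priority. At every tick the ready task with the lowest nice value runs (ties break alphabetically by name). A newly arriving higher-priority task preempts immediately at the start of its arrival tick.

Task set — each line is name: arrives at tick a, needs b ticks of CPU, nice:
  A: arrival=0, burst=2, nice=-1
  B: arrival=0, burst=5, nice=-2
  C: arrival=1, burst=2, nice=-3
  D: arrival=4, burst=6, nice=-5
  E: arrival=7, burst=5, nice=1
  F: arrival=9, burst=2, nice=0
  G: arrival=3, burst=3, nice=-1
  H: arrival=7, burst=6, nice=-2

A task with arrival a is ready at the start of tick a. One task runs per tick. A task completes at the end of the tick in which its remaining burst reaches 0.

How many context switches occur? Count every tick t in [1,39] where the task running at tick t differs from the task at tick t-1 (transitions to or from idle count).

context switches = 10

t=0: ready={A,B} → run B
t=1: ready={A,B,C} → run C
t=2: ready={A,B,C} → run C
t=3: ready={A,B,G} → run B
t=4: ready={A,B,D,G} → run D
t=5: ready={A,B,D,G} → run D
t=6: ready={A,B,D,G} → run D
t=7: ready={A,B,D,E,G,H} → run D
t=8: ready={A,B,D,E,G,H} → run D
t=9: ready={A,B,D,E,F,G,H} → run D
t=10: ready={A,B,E,F,G,H} → run B
t=11: ready={A,B,E,F,G,H} → run B
t=12: ready={A,B,E,F,G,H} → run B
t=13: ready={A,E,F,G,H} → run H
t=14: ready={A,E,F,G,H} → run H
t=15: ready={A,E,F,G,H} → run H
t=16: ready={A,E,F,G,H} → run H
t=17: ready={A,E,F,G,H} → run H
t=18: ready={A,E,F,G,H} → run H
t=19: ready={A,E,F,G} → run A
t=20: ready={A,E,F,G} → run A
t=21: ready={E,F,G} → run G
t=22: ready={E,F,G} → run G
t=23: ready={E,F,G} → run G
t=24: ready={E,F} → run F
t=25: ready={E,F} → run F
t=26: ready={E} → run E
t=27: ready={E} → run E
t=28: ready={E} → run E
t=29: ready={E} → run E
t=30: ready={E} → run E
t=31: (idle)
t=32: (idle)
t=33: (idle)
t=34: (idle)
t=35: (idle)
t=36: (idle)
t=37: (idle)
t=38: (idle)
t=39: (idle)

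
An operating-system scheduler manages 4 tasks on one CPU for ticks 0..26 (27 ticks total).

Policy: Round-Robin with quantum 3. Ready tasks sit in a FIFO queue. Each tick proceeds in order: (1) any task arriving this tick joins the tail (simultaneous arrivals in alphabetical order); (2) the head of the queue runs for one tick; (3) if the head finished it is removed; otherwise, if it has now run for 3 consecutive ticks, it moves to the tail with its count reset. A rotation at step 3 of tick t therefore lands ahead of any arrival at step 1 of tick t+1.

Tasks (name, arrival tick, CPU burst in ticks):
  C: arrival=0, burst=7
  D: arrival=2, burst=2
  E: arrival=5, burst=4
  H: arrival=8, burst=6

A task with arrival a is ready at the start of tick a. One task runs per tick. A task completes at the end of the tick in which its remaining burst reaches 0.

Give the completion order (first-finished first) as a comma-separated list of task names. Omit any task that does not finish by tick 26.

t=0: queue=[C] q_used=0 → run C
t=1: queue=[C] q_used=1 → run C
t=2: queue=[C,D] q_used=2 → run C
t=3: queue=[D,C] q_used=0 → run D
t=4: queue=[D,C] q_used=1 → run D
t=5: queue=[C,E] q_used=0 → run C
t=6: queue=[C,E] q_used=1 → run C
t=7: queue=[C,E] q_used=2 → run C
t=8: queue=[E,C,H] q_used=0 → run E
t=9: queue=[E,C,H] q_used=1 → run E
t=10: queue=[E,C,H] q_used=2 → run E
t=11: queue=[C,H,E] q_used=0 → run C
t=12: queue=[H,E] q_used=0 → run H
t=13: queue=[H,E] q_used=1 → run H
t=14: queue=[H,E] q_used=2 → run H
t=15: queue=[E,H] q_used=0 → run E
t=16: queue=[H] q_used=0 → run H
t=17: queue=[H] q_used=1 → run H
t=18: queue=[H] q_used=2 → run H
t=19: (idle)
t=20: (idle)
t=21: (idle)
t=22: (idle)
t=23: (idle)
t=24: (idle)
t=25: (idle)
t=26: (idle)

completion order = D, C, E, H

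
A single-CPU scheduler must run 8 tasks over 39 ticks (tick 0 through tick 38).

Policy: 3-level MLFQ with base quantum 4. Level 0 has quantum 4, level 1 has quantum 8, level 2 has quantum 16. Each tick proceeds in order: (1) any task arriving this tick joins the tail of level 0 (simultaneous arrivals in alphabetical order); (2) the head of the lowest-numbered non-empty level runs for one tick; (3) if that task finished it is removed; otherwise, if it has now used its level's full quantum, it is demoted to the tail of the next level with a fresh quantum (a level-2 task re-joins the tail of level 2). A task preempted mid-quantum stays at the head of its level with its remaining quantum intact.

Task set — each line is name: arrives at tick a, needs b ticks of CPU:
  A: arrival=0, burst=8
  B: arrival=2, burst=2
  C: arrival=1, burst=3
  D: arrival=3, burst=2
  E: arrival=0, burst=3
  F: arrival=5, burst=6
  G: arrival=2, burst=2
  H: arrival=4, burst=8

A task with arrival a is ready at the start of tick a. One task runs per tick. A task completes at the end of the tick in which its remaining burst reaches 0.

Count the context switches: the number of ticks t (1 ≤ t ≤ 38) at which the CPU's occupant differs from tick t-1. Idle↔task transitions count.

context switches = 11

t=0: L0/L1/L2 = AE/-/- → run A
t=1: L0/L1/L2 = AEC/-/- → run A
t=2: L0/L1/L2 = AECBG/-/- → run A
t=3: L0/L1/L2 = AECBGD/-/- → run A
t=4: L0/L1/L2 = ECBGDH/A/- → run E
t=5: L0/L1/L2 = ECBGDHF/A/- → run E
t=6: L0/L1/L2 = ECBGDHF/A/- → run E
t=7: L0/L1/L2 = CBGDHF/A/- → run C
t=8: L0/L1/L2 = CBGDHF/A/- → run C
t=9: L0/L1/L2 = CBGDHF/A/- → run C
t=10: L0/L1/L2 = BGDHF/A/- → run B
t=11: L0/L1/L2 = BGDHF/A/- → run B
t=12: L0/L1/L2 = GDHF/A/- → run G
t=13: L0/L1/L2 = GDHF/A/- → run G
t=14: L0/L1/L2 = DHF/A/- → run D
t=15: L0/L1/L2 = DHF/A/- → run D
t=16: L0/L1/L2 = HF/A/- → run H
t=17: L0/L1/L2 = HF/A/- → run H
t=18: L0/L1/L2 = HF/A/- → run H
t=19: L0/L1/L2 = HF/A/- → run H
t=20: L0/L1/L2 = F/AH/- → run F
t=21: L0/L1/L2 = F/AH/- → run F
t=22: L0/L1/L2 = F/AH/- → run F
t=23: L0/L1/L2 = F/AH/- → run F
t=24: L0/L1/L2 = -/AHF/- → run A
t=25: L0/L1/L2 = -/AHF/- → run A
t=26: L0/L1/L2 = -/AHF/- → run A
t=27: L0/L1/L2 = -/AHF/- → run A
t=28: L0/L1/L2 = -/HF/- → run H
t=29: L0/L1/L2 = -/HF/- → run H
t=30: L0/L1/L2 = -/HF/- → run H
t=31: L0/L1/L2 = -/HF/- → run H
t=32: L0/L1/L2 = -/F/- → run F
t=33: L0/L1/L2 = -/F/- → run F
t=34: (idle)
t=35: (idle)
t=36: (idle)
t=37: (idle)
t=38: (idle)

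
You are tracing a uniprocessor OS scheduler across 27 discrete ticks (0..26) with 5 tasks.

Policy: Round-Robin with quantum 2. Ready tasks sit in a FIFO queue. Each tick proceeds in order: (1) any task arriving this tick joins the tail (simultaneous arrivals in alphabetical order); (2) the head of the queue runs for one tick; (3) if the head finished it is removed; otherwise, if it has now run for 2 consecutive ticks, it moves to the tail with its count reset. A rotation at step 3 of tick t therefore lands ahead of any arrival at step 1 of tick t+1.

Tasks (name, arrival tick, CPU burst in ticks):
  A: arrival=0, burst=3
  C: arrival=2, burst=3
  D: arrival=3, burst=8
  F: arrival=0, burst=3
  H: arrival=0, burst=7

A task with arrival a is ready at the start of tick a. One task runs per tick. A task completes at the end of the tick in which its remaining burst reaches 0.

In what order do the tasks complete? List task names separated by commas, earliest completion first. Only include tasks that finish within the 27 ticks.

completion order = A, F, C, H, D

t=0: queue=[A,F,H] q_used=0 → run A
t=1: queue=[A,F,H] q_used=1 → run A
t=2: queue=[F,H,A,C] q_used=0 → run F
t=3: queue=[F,H,A,C,D] q_used=1 → run F
t=4: queue=[H,A,C,D,F] q_used=0 → run H
t=5: queue=[H,A,C,D,F] q_used=1 → run H
t=6: queue=[A,C,D,F,H] q_used=0 → run A
t=7: queue=[C,D,F,H] q_used=0 → run C
t=8: queue=[C,D,F,H] q_used=1 → run C
t=9: queue=[D,F,H,C] q_used=0 → run D
t=10: queue=[D,F,H,C] q_used=1 → run D
t=11: queue=[F,H,C,D] q_used=0 → run F
t=12: queue=[H,C,D] q_used=0 → run H
t=13: queue=[H,C,D] q_used=1 → run H
t=14: queue=[C,D,H] q_used=0 → run C
t=15: queue=[D,H] q_used=0 → run D
t=16: queue=[D,H] q_used=1 → run D
t=17: queue=[H,D] q_used=0 → run H
t=18: queue=[H,D] q_used=1 → run H
t=19: queue=[D,H] q_used=0 → run D
t=20: queue=[D,H] q_used=1 → run D
t=21: queue=[H,D] q_used=0 → run H
t=22: queue=[D] q_used=0 → run D
t=23: queue=[D] q_used=1 → run D
t=24: (idle)
t=25: (idle)
t=26: (idle)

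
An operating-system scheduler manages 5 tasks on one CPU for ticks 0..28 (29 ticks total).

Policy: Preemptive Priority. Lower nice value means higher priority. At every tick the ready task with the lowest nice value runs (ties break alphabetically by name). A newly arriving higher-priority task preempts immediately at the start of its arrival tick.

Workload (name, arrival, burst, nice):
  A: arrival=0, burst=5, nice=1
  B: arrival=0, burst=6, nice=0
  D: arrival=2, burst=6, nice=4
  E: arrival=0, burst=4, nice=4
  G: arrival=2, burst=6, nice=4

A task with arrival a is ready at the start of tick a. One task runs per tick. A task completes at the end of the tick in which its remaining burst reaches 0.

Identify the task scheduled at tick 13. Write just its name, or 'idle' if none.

running at tick 13 = D

t=0: ready={A,B,E} → run B
t=1: ready={A,B,E} → run B
t=2: ready={A,B,D,E,G} → run B
t=3: ready={A,B,D,E,G} → run B
t=4: ready={A,B,D,E,G} → run B
t=5: ready={A,B,D,E,G} → run B
t=6: ready={A,D,E,G} → run A
t=7: ready={A,D,E,G} → run A
t=8: ready={A,D,E,G} → run A
t=9: ready={A,D,E,G} → run A
t=10: ready={A,D,E,G} → run A
t=11: ready={D,E,G} → run D
t=12: ready={D,E,G} → run D
t=13: ready={D,E,G} → run D
t=14: ready={D,E,G} → run D
t=15: ready={D,E,G} → run D
t=16: ready={D,E,G} → run D
t=17: ready={E,G} → run E
t=18: ready={E,G} → run E
t=19: ready={E,G} → run E
t=20: ready={E,G} → run E
t=21: ready={G} → run G
t=22: ready={G} → run G
t=23: ready={G} → run G
t=24: ready={G} → run G
t=25: ready={G} → run G
t=26: ready={G} → run G
t=27: (idle)
t=28: (idle)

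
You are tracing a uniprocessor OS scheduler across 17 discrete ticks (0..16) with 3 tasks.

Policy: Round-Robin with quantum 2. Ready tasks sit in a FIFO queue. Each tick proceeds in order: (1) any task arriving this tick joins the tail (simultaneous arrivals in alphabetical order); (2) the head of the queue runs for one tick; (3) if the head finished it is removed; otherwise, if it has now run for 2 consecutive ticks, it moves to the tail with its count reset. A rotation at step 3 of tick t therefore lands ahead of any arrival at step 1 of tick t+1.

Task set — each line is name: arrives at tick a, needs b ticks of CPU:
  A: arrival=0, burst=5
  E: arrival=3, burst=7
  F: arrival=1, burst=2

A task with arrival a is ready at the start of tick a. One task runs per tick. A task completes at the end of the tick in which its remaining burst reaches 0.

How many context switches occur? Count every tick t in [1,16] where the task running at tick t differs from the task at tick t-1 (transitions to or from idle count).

context switches = 6

t=0: queue=[A] q_used=0 → run A
t=1: queue=[A,F] q_used=1 → run A
t=2: queue=[F,A] q_used=0 → run F
t=3: queue=[F,A,E] q_used=1 → run F
t=4: queue=[A,E] q_used=0 → run A
t=5: queue=[A,E] q_used=1 → run A
t=6: queue=[E,A] q_used=0 → run E
t=7: queue=[E,A] q_used=1 → run E
t=8: queue=[A,E] q_used=0 → run A
t=9: queue=[E] q_used=0 → run E
t=10: queue=[E] q_used=1 → run E
t=11: queue=[E] q_used=0 → run E
t=12: queue=[E] q_used=1 → run E
t=13: queue=[E] q_used=0 → run E
t=14: (idle)
t=15: (idle)
t=16: (idle)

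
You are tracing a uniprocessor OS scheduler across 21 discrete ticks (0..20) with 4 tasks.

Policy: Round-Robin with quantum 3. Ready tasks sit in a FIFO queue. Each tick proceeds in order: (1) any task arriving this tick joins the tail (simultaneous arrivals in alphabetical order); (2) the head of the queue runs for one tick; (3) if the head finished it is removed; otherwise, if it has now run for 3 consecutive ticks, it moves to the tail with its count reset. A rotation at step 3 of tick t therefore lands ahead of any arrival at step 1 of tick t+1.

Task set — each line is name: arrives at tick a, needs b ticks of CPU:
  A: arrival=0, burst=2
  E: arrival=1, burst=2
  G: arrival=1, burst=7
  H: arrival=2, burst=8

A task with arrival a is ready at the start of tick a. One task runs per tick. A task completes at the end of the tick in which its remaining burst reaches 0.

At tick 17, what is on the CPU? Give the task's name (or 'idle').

running at tick 17 = H

t=0: queue=[A] q_used=0 → run A
t=1: queue=[A,E,G] q_used=1 → run A
t=2: queue=[E,G,H] q_used=0 → run E
t=3: queue=[E,G,H] q_used=1 → run E
t=4: queue=[G,H] q_used=0 → run G
t=5: queue=[G,H] q_used=1 → run G
t=6: queue=[G,H] q_used=2 → run G
t=7: queue=[H,G] q_used=0 → run H
t=8: queue=[H,G] q_used=1 → run H
t=9: queue=[H,G] q_used=2 → run H
t=10: queue=[G,H] q_used=0 → run G
t=11: queue=[G,H] q_used=1 → run G
t=12: queue=[G,H] q_used=2 → run G
t=13: queue=[H,G] q_used=0 → run H
t=14: queue=[H,G] q_used=1 → run H
t=15: queue=[H,G] q_used=2 → run H
t=16: queue=[G,H] q_used=0 → run G
t=17: queue=[H] q_used=0 → run H
t=18: queue=[H] q_used=1 → run H
t=19: (idle)
t=20: (idle)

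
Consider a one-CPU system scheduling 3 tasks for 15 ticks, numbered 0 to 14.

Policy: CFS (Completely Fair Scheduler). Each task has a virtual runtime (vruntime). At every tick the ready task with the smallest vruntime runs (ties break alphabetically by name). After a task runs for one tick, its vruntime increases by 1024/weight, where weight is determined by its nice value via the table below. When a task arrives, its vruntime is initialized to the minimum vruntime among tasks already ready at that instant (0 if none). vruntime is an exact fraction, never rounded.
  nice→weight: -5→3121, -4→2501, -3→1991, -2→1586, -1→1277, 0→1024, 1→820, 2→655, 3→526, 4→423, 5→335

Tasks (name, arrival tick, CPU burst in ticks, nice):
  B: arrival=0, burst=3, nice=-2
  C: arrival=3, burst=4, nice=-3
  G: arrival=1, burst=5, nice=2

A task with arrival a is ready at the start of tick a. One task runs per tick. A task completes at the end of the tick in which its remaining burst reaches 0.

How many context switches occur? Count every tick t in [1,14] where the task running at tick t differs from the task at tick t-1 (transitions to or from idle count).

context switches = 7

t=0: vr[B=0] → run B
t=1: vr[B=512/793 G=512/793] → run B
t=2: vr[B=1024/793 G=512/793] → run G
t=3: vr[B=1024/793 C=1024/793 G=1147392/519415] → run B
t=4: vr[C=1024/793 G=1147392/519415] → run C
t=5: vr[C=2850816/1578863 G=1147392/519415] → run C
t=6: vr[C=3662848/1578863 G=1147392/519415] → run G
t=7: vr[C=3662848/1578863 G=1959424/519415] → run C
t=8: vr[C=4474880/1578863 G=1959424/519415] → run C
t=9: vr[G=1959424/519415] → run G
t=10: vr[G=2771456/519415] → run G
t=11: vr[G=3583488/519415] → run G
t=12: (idle)
t=13: (idle)
t=14: (idle)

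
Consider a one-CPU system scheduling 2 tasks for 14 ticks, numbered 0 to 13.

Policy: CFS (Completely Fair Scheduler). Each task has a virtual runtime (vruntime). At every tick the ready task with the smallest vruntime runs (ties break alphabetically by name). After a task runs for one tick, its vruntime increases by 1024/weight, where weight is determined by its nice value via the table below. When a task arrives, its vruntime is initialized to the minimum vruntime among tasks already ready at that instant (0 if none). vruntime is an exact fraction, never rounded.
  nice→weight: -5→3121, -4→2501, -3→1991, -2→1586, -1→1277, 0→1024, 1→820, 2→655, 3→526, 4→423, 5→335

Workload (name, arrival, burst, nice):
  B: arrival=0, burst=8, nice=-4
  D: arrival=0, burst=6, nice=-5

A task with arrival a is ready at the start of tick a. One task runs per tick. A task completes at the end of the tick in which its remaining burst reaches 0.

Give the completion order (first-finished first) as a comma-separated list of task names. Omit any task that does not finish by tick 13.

t=0: vr[B=0 D=0] → run B
t=1: vr[B=1024/2501 D=0] → run D
t=2: vr[B=1024/2501 D=1024/3121] → run D
t=3: vr[B=1024/2501 D=2048/3121] → run B
t=4: vr[B=2048/2501 D=2048/3121] → run D
t=5: vr[B=2048/2501 D=3072/3121] → run B
t=6: vr[B=3072/2501 D=3072/3121] → run D
t=7: vr[B=3072/2501 D=4096/3121] → run B
t=8: vr[B=4096/2501 D=4096/3121] → run D
t=9: vr[B=4096/2501 D=5120/3121] → run B
t=10: vr[B=5120/2501 D=5120/3121] → run D
t=11: vr[B=5120/2501] → run B
t=12: vr[B=6144/2501] → run B
t=13: vr[B=7168/2501] → run B

completion order = D, B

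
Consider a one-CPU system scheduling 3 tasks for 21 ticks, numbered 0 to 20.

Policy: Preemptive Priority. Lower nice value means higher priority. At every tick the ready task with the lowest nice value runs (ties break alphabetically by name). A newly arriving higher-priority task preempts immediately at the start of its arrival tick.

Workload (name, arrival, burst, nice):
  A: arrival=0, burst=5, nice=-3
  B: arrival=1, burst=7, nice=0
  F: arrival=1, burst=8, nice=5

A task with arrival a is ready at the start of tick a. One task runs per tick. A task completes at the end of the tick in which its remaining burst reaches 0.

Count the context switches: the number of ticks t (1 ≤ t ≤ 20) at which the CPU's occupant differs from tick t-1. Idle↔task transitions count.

t=0: ready={A} → run A
t=1: ready={A,B,F} → run A
t=2: ready={A,B,F} → run A
t=3: ready={A,B,F} → run A
t=4: ready={A,B,F} → run A
t=5: ready={B,F} → run B
t=6: ready={B,F} → run B
t=7: ready={B,F} → run B
t=8: ready={B,F} → run B
t=9: ready={B,F} → run B
t=10: ready={B,F} → run B
t=11: ready={B,F} → run B
t=12: ready={F} → run F
t=13: ready={F} → run F
t=14: ready={F} → run F
t=15: ready={F} → run F
t=16: ready={F} → run F
t=17: ready={F} → run F
t=18: ready={F} → run F
t=19: ready={F} → run F
t=20: (idle)

context switches = 3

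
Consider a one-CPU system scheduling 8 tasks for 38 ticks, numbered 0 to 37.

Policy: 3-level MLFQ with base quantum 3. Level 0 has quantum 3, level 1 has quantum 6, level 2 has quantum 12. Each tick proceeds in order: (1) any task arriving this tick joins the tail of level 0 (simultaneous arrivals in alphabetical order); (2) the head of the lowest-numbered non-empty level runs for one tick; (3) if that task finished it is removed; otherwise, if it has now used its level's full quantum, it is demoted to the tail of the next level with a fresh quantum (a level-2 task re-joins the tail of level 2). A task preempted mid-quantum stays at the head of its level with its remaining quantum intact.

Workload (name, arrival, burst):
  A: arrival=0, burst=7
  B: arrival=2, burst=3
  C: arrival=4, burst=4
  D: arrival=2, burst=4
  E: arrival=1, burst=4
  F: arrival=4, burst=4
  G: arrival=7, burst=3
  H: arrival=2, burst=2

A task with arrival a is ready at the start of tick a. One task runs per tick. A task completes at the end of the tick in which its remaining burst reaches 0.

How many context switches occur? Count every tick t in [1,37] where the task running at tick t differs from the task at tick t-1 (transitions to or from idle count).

t=0: L0/L1/L2 = A/-/- → run A
t=1: L0/L1/L2 = AE/-/- → run A
t=2: L0/L1/L2 = AEBDH/-/- → run A
t=3: L0/L1/L2 = EBDH/A/- → run E
t=4: L0/L1/L2 = EBDHCF/A/- → run E
t=5: L0/L1/L2 = EBDHCF/A/- → run E
t=6: L0/L1/L2 = BDHCF/AE/- → run B
t=7: L0/L1/L2 = BDHCFG/AE/- → run B
t=8: L0/L1/L2 = BDHCFG/AE/- → run B
t=9: L0/L1/L2 = DHCFG/AE/- → run D
t=10: L0/L1/L2 = DHCFG/AE/- → run D
t=11: L0/L1/L2 = DHCFG/AE/- → run D
t=12: L0/L1/L2 = HCFG/AED/- → run H
t=13: L0/L1/L2 = HCFG/AED/- → run H
t=14: L0/L1/L2 = CFG/AED/- → run C
t=15: L0/L1/L2 = CFG/AED/- → run C
t=16: L0/L1/L2 = CFG/AED/- → run C
t=17: L0/L1/L2 = FG/AEDC/- → run F
t=18: L0/L1/L2 = FG/AEDC/- → run F
t=19: L0/L1/L2 = FG/AEDC/- → run F
t=20: L0/L1/L2 = G/AEDCF/- → run G
t=21: L0/L1/L2 = G/AEDCF/- → run G
t=22: L0/L1/L2 = G/AEDCF/- → run G
t=23: L0/L1/L2 = -/AEDCF/- → run A
t=24: L0/L1/L2 = -/AEDCF/- → run A
t=25: L0/L1/L2 = -/AEDCF/- → run A
t=26: L0/L1/L2 = -/AEDCF/- → run A
t=27: L0/L1/L2 = -/EDCF/- → run E
t=28: L0/L1/L2 = -/DCF/- → run D
t=29: L0/L1/L2 = -/CF/- → run C
t=30: L0/L1/L2 = -/F/- → run F
t=31: (idle)
t=32: (idle)
t=33: (idle)
t=34: (idle)
t=35: (idle)
t=36: (idle)
t=37: (idle)

context switches = 13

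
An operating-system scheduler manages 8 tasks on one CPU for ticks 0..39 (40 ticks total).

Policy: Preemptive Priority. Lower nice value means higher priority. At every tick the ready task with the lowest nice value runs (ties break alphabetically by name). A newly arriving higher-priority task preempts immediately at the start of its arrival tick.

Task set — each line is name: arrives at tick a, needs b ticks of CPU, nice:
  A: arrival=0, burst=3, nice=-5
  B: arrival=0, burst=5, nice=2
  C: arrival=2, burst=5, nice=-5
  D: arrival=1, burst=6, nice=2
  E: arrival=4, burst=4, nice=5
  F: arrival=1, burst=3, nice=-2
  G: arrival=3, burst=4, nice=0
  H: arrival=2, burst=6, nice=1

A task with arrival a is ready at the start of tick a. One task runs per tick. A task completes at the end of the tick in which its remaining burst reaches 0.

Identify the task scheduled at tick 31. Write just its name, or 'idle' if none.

t=0: ready={A,B} → run A
t=1: ready={A,B,D,F} → run A
t=2: ready={A,B,C,D,F,H} → run A
t=3: ready={B,C,D,F,G,H} → run C
t=4: ready={B,C,D,E,F,G,H} → run C
t=5: ready={B,C,D,E,F,G,H} → run C
t=6: ready={B,C,D,E,F,G,H} → run C
t=7: ready={B,C,D,E,F,G,H} → run C
t=8: ready={B,D,E,F,G,H} → run F
t=9: ready={B,D,E,F,G,H} → run F
t=10: ready={B,D,E,F,G,H} → run F
t=11: ready={B,D,E,G,H} → run G
t=12: ready={B,D,E,G,H} → run G
t=13: ready={B,D,E,G,H} → run G
t=14: ready={B,D,E,G,H} → run G
t=15: ready={B,D,E,H} → run H
t=16: ready={B,D,E,H} → run H
t=17: ready={B,D,E,H} → run H
t=18: ready={B,D,E,H} → run H
t=19: ready={B,D,E,H} → run H
t=20: ready={B,D,E,H} → run H
t=21: ready={B,D,E} → run B
t=22: ready={B,D,E} → run B
t=23: ready={B,D,E} → run B
t=24: ready={B,D,E} → run B
t=25: ready={B,D,E} → run B
t=26: ready={D,E} → run D
t=27: ready={D,E} → run D
t=28: ready={D,E} → run D
t=29: ready={D,E} → run D
t=30: ready={D,E} → run D
t=31: ready={D,E} → run D
t=32: ready={E} → run E
t=33: ready={E} → run E
t=34: ready={E} → run E
t=35: ready={E} → run E
t=36: (idle)
t=37: (idle)
t=38: (idle)
t=39: (idle)

running at tick 31 = D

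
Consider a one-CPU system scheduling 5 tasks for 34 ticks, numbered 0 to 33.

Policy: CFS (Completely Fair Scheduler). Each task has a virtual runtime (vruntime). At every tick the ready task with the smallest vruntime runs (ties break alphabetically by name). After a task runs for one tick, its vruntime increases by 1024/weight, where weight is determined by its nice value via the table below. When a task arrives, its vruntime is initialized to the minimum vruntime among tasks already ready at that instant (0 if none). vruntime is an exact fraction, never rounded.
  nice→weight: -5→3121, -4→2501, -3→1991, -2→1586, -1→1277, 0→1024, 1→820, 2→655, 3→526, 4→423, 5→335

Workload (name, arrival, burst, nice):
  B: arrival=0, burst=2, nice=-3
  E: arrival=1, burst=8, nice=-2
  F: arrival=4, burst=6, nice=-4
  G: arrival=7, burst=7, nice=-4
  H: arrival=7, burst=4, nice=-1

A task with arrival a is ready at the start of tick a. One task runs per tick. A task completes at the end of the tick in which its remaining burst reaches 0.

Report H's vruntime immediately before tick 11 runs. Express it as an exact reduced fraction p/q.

t=0: vr[B=0] → run B
t=1: vr[B=1024/1991 E=1024/1991] → run B
t=2: vr[E=1024/1991] → run E
t=3: vr[E=1831424/1578863] → run E
t=4: vr[E=2850816/1578863 F=2850816/1578863] → run E
t=5: vr[E=3870208/1578863 F=2850816/1578863] → run F
t=6: vr[E=3870208/1578863 F=143387648/64733383] → run F
t=7: vr[E=3870208/1578863 F=169891840/64733383 G=3870208/1578863 H=3870208/1578863] → run E
t=8: vr[E=4889600/1578863 F=169891840/64733383 G=3870208/1578863 H=3870208/1578863] → run G
t=9: vr[E=4889600/1578863 F=169891840/64733383 G=185182720/64733383 H=3870208/1578863] → run H
t=10: vr[E=4889600/1578863 F=169891840/64733383 G=185182720/64733383 H=6559011328/2016208051] → run F
t=11: vr[E=4889600/1578863 F=196396032/64733383 G=185182720/64733383 H=6559011328/2016208051] → run G
t=12: vr[E=4889600/1578863 F=196396032/64733383 G=211686912/64733383 H=6559011328/2016208051] → run F
t=13: vr[E=4889600/1578863 F=222900224/64733383 G=211686912/64733383 H=6559011328/2016208051] → run E
t=14: vr[E=5908992/1578863 F=222900224/64733383 G=211686912/64733383 H=6559011328/2016208051] → run H
t=15: vr[E=5908992/1578863 F=222900224/64733383 G=211686912/64733383 H=8175767040/2016208051] → run G
t=16: vr[E=5908992/1578863 F=222900224/64733383 G=238191104/64733383 H=8175767040/2016208051] → run F
t=17: vr[E=5908992/1578863 F=249404416/64733383 G=238191104/64733383 H=8175767040/2016208051] → run G
t=18: vr[E=5908992/1578863 F=249404416/64733383 G=264695296/64733383 H=8175767040/2016208051] → run E
t=19: vr[E=6928384/1578863 F=249404416/64733383 G=264695296/64733383 H=8175767040/2016208051] → run F
t=20: vr[E=6928384/1578863 G=264695296/64733383 H=8175767040/2016208051] → run H
t=21: vr[E=6928384/1578863 G=264695296/64733383 H=9792522752/2016208051] → run G
t=22: vr[E=6928384/1578863 G=291199488/64733383 H=9792522752/2016208051] → run E
t=23: vr[E=7947776/1578863 G=291199488/64733383 H=9792522752/2016208051] → run G
t=24: vr[E=7947776/1578863 G=317703680/64733383 H=9792522752/2016208051] → run H
t=25: vr[E=7947776/1578863 G=317703680/64733383] → run G
t=26: vr[E=7947776/1578863] → run E
t=27: (idle)
t=28: (idle)
t=29: (idle)
t=30: (idle)
t=31: (idle)
t=32: (idle)
t=33: (idle)

vruntime(H, start of tick 11) = 6559011328/2016208051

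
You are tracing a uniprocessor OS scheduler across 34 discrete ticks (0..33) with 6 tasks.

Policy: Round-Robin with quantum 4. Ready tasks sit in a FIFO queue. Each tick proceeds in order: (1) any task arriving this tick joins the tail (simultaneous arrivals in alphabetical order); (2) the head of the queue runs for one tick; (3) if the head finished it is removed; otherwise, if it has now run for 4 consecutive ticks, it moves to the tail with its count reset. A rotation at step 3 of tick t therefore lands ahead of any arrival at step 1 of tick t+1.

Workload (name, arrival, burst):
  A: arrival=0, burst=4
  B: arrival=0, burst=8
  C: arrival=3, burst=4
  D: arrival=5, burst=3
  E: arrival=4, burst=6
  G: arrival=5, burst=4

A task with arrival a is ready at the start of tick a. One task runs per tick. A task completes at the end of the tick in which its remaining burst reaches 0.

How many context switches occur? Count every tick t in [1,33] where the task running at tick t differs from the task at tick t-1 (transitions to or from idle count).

t=0: queue=[A,B] q_used=0 → run A
t=1: queue=[A,B] q_used=1 → run A
t=2: queue=[A,B] q_used=2 → run A
t=3: queue=[A,B,C] q_used=3 → run A
t=4: queue=[B,C,E] q_used=0 → run B
t=5: queue=[B,C,E,D,G] q_used=1 → run B
t=6: queue=[B,C,E,D,G] q_used=2 → run B
t=7: queue=[B,C,E,D,G] q_used=3 → run B
t=8: queue=[C,E,D,G,B] q_used=0 → run C
t=9: queue=[C,E,D,G,B] q_used=1 → run C
t=10: queue=[C,E,D,G,B] q_used=2 → run C
t=11: queue=[C,E,D,G,B] q_used=3 → run C
t=12: queue=[E,D,G,B] q_used=0 → run E
t=13: queue=[E,D,G,B] q_used=1 → run E
t=14: queue=[E,D,G,B] q_used=2 → run E
t=15: queue=[E,D,G,B] q_used=3 → run E
t=16: queue=[D,G,B,E] q_used=0 → run D
t=17: queue=[D,G,B,E] q_used=1 → run D
t=18: queue=[D,G,B,E] q_used=2 → run D
t=19: queue=[G,B,E] q_used=0 → run G
t=20: queue=[G,B,E] q_used=1 → run G
t=21: queue=[G,B,E] q_used=2 → run G
t=22: queue=[G,B,E] q_used=3 → run G
t=23: queue=[B,E] q_used=0 → run B
t=24: queue=[B,E] q_used=1 → run B
t=25: queue=[B,E] q_used=2 → run B
t=26: queue=[B,E] q_used=3 → run B
t=27: queue=[E] q_used=0 → run E
t=28: queue=[E] q_used=1 → run E
t=29: (idle)
t=30: (idle)
t=31: (idle)
t=32: (idle)
t=33: (idle)

context switches = 8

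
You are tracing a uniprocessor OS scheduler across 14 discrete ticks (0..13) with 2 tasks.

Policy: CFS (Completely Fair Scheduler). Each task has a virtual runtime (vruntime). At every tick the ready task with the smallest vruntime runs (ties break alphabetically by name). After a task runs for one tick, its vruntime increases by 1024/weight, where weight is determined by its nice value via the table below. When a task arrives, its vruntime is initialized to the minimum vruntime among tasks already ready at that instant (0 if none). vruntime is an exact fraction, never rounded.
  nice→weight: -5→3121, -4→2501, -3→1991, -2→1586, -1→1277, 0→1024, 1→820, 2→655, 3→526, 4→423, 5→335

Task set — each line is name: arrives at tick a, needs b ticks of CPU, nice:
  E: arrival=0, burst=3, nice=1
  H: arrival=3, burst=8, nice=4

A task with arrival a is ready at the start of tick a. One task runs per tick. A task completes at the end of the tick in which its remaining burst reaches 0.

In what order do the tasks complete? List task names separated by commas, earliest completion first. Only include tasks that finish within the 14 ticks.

completion order = E, H

t=0: vr[E=0] → run E
t=1: vr[E=256/205] → run E
t=2: vr[E=512/205] → run E
t=3: vr[H=0] → run H
t=4: vr[H=1024/423] → run H
t=5: vr[H=2048/423] → run H
t=6: vr[H=1024/141] → run H
t=7: vr[H=4096/423] → run H
t=8: vr[H=5120/423] → run H
t=9: vr[H=2048/141] → run H
t=10: vr[H=7168/423] → run H
t=11: (idle)
t=12: (idle)
t=13: (idle)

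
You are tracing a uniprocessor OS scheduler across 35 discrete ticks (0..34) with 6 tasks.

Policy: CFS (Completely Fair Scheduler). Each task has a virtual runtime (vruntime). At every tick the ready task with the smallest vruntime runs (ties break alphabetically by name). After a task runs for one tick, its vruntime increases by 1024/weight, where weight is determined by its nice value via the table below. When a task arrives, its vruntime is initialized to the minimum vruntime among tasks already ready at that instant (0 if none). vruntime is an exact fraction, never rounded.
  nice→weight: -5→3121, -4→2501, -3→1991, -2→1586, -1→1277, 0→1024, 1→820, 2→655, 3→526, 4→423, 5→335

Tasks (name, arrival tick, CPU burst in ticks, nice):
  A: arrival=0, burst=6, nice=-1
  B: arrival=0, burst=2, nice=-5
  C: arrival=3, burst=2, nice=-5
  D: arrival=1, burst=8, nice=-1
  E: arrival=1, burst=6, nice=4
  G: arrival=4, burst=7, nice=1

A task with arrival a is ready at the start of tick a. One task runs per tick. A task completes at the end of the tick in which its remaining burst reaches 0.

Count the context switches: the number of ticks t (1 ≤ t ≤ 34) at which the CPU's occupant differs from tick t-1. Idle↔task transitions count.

context switches = 29

t=0: vr[A=0 B=0] → run A
t=1: vr[A=1024/1277 B=0 D=0 E=0] → run B
t=2: vr[A=1024/1277 B=1024/3121 D=0 E=0] → run D
t=3: vr[A=1024/1277 B=1024/3121 C=0 D=1024/1277 E=0] → run C
t=4: vr[A=1024/1277 B=1024/3121 C=1024/3121 D=1024/1277 E=0 G=0] → run E
t=5: vr[A=1024/1277 B=1024/3121 C=1024/3121 D=1024/1277 E=1024/423 G=0] → run G
t=6: vr[A=1024/1277 B=1024/3121 C=1024/3121 D=1024/1277 E=1024/423 G=256/205] → run B
t=7: vr[A=1024/1277 C=1024/3121 D=1024/1277 E=1024/423 G=256/205] → run C
t=8: vr[A=1024/1277 D=1024/1277 E=1024/423 G=256/205] → run A
t=9: vr[A=2048/1277 D=1024/1277 E=1024/423 G=256/205] → run D
t=10: vr[A=2048/1277 D=2048/1277 E=1024/423 G=256/205] → run G
t=11: vr[A=2048/1277 D=2048/1277 E=1024/423 G=512/205] → run A
t=12: vr[A=3072/1277 D=2048/1277 E=1024/423 G=512/205] → run D
t=13: vr[A=3072/1277 D=3072/1277 E=1024/423 G=512/205] → run A
t=14: vr[A=4096/1277 D=3072/1277 E=1024/423 G=512/205] → run D
t=15: vr[A=4096/1277 D=4096/1277 E=1024/423 G=512/205] → run E
t=16: vr[A=4096/1277 D=4096/1277 E=2048/423 G=512/205] → run G
t=17: vr[A=4096/1277 D=4096/1277 E=2048/423 G=768/205] → run A
t=18: vr[A=5120/1277 D=4096/1277 E=2048/423 G=768/205] → run D
t=19: vr[A=5120/1277 D=5120/1277 E=2048/423 G=768/205] → run G
t=20: vr[A=5120/1277 D=5120/1277 E=2048/423 G=1024/205] → run A
t=21: vr[D=5120/1277 E=2048/423 G=1024/205] → run D
t=22: vr[D=6144/1277 E=2048/423 G=1024/205] → run D
t=23: vr[D=7168/1277 E=2048/423 G=1024/205] → run E
t=24: vr[D=7168/1277 E=1024/141 G=1024/205] → run G
t=25: vr[D=7168/1277 E=1024/141 G=256/41] → run D
t=26: vr[E=1024/141 G=256/41] → run G
t=27: vr[E=1024/141 G=1536/205] → run E
t=28: vr[E=4096/423 G=1536/205] → run G
t=29: vr[E=4096/423] → run E
t=30: vr[E=5120/423] → run E
t=31: (idle)
t=32: (idle)
t=33: (idle)
t=34: (idle)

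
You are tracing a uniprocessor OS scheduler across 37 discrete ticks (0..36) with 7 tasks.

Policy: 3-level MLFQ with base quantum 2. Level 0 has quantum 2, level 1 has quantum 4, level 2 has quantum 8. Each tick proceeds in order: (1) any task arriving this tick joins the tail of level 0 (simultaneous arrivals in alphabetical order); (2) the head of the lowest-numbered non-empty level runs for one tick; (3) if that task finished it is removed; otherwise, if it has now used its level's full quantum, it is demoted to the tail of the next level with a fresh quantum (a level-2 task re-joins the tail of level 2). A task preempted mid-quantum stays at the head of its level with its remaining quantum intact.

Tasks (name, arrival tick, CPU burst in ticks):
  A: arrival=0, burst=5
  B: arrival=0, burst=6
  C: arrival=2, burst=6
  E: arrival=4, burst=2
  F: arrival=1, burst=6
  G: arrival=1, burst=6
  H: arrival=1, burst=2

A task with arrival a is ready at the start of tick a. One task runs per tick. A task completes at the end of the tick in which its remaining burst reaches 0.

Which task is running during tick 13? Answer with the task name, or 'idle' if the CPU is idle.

t=0: L0/L1/L2 = AB/-/- → run A
t=1: L0/L1/L2 = ABFGH/-/- → run A
t=2: L0/L1/L2 = BFGHC/A/- → run B
t=3: L0/L1/L2 = BFGHC/A/- → run B
t=4: L0/L1/L2 = FGHCE/AB/- → run F
t=5: L0/L1/L2 = FGHCE/AB/- → run F
t=6: L0/L1/L2 = GHCE/ABF/- → run G
t=7: L0/L1/L2 = GHCE/ABF/- → run G
t=8: L0/L1/L2 = HCE/ABFG/- → run H
t=9: L0/L1/L2 = HCE/ABFG/- → run H
t=10: L0/L1/L2 = CE/ABFG/- → run C
t=11: L0/L1/L2 = CE/ABFG/- → run C
t=12: L0/L1/L2 = E/ABFGC/- → run E
t=13: L0/L1/L2 = E/ABFGC/- → run E
t=14: L0/L1/L2 = -/ABFGC/- → run A
t=15: L0/L1/L2 = -/ABFGC/- → run A
t=16: L0/L1/L2 = -/ABFGC/- → run A
t=17: L0/L1/L2 = -/BFGC/- → run B
t=18: L0/L1/L2 = -/BFGC/- → run B
t=19: L0/L1/L2 = -/BFGC/- → run B
t=20: L0/L1/L2 = -/BFGC/- → run B
t=21: L0/L1/L2 = -/FGC/- → run F
t=22: L0/L1/L2 = -/FGC/- → run F
t=23: L0/L1/L2 = -/FGC/- → run F
t=24: L0/L1/L2 = -/FGC/- → run F
t=25: L0/L1/L2 = -/GC/- → run G
t=26: L0/L1/L2 = -/GC/- → run G
t=27: L0/L1/L2 = -/GC/- → run G
t=28: L0/L1/L2 = -/GC/- → run G
t=29: L0/L1/L2 = -/C/- → run C
t=30: L0/L1/L2 = -/C/- → run C
t=31: L0/L1/L2 = -/C/- → run C
t=32: L0/L1/L2 = -/C/- → run C
t=33: (idle)
t=34: (idle)
t=35: (idle)
t=36: (idle)

running at tick 13 = E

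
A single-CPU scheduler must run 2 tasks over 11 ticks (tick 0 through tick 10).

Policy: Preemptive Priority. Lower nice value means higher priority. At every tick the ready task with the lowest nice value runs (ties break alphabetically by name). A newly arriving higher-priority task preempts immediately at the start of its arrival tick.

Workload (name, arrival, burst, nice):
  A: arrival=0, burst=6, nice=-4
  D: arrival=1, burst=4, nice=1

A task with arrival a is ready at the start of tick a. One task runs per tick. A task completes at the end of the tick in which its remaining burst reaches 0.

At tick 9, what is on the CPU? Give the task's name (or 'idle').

running at tick 9 = D

t=0: ready={A} → run A
t=1: ready={A,D} → run A
t=2: ready={A,D} → run A
t=3: ready={A,D} → run A
t=4: ready={A,D} → run A
t=5: ready={A,D} → run A
t=6: ready={D} → run D
t=7: ready={D} → run D
t=8: ready={D} → run D
t=9: ready={D} → run D
t=10: (idle)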